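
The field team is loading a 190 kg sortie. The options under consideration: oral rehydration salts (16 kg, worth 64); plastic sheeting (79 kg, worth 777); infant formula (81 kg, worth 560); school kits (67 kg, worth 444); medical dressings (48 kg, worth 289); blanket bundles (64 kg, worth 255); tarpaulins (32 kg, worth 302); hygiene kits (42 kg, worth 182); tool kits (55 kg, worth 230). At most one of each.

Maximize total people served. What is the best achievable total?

1523

Taking plastic sheeting + school kits + tarpaulins: 178 kg used, 1523 in people served.
Next best is oral rehydration salts + plastic sheeting + medical dressings + tarpaulins at 1432 (175 kg) — short by 91.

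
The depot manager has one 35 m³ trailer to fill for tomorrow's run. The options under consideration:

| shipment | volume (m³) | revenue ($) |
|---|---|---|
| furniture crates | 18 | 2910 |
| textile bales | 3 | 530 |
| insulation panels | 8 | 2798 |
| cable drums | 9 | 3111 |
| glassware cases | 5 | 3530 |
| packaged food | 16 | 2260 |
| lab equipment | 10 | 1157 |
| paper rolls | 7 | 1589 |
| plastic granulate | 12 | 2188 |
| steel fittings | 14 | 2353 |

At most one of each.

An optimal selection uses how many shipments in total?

Best achievable revenue is 11627.
For example insulation panels + cable drums + glassware cases + plastic granulate achieves it, using 34 m³.
Every optimal selection uses 4 shipments.

4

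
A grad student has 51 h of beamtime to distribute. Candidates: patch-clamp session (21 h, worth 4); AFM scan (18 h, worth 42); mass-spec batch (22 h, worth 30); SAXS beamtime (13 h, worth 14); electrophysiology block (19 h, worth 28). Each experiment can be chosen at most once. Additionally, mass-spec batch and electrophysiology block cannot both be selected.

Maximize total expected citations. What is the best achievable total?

84

The ratio ordering already packs tightly: AFM scan + SAXS beamtime + electrophysiology block, 50 h, 84.
Runner-up AFM scan + mass-spec batch tops out at 72.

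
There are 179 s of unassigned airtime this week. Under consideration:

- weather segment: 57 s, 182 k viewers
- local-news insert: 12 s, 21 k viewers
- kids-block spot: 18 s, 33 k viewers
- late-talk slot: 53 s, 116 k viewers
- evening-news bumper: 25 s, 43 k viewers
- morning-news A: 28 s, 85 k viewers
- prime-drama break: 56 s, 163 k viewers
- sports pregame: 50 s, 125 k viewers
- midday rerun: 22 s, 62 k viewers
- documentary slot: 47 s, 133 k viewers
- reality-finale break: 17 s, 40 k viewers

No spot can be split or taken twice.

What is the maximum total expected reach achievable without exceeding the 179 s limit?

518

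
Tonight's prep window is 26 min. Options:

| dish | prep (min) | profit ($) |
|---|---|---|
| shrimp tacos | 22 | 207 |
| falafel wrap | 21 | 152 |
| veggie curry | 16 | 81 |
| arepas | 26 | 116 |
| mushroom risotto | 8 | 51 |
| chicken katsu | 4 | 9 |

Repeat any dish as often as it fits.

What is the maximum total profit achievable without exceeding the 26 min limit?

216

The ratio ordering already packs tightly: shrimp tacos + chicken katsu, 26 min, 216.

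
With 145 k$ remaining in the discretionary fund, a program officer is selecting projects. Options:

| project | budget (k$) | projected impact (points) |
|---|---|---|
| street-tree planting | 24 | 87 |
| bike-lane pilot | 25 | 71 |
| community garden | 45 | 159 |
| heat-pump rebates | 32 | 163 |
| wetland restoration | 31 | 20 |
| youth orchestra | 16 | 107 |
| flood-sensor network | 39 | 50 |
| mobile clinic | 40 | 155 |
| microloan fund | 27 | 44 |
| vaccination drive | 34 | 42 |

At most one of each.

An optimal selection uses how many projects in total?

5

The maximum projected impact within 145 k$ is 587.
For example street-tree planting + bike-lane pilot + community garden + heat-pump rebates + youth orchestra achieves it, using 142 k$.
Any selection reaching 587 contains exactly 5 projects.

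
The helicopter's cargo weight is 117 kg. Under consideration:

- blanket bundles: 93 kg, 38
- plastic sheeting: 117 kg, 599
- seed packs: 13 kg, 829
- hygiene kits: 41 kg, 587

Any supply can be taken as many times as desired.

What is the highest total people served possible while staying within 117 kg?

7461

Density check — seed packs 63.77, hygiene kits 14.32, plastic sheeting 5.12, blanket bundles 0.41 are the best per kg.
Best packing: 9×seed packs — 117 kg, 7461 total.
That's the maximum — no swap from here does better than 7461.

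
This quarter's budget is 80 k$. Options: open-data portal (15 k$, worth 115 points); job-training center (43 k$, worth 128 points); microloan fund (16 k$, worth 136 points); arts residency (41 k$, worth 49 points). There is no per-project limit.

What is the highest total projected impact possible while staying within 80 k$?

680

Density check — microloan fund 8.50, open-data portal 7.67, job-training center 2.98 are the best per k$.
Taking 5×microloan fund: 80 k$ used, 680 in projected impact.
Nothing else within 80 k$ beats 680.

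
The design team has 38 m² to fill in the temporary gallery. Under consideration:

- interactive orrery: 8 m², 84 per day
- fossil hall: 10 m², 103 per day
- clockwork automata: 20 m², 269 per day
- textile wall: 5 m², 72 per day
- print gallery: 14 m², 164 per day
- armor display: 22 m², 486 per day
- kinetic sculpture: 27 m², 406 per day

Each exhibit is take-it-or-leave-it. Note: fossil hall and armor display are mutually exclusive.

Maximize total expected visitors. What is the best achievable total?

650

Density check — armor display 22.09, kinetic sculpture 15.04, textile wall 14.40, clockwork automata 13.45 are the best per m².
Taking the top-ratio exhibits first gives interactive orrery + textile wall + armor display for 642 (35 m²).
Replace interactive orrery and textile wall with print gallery: the trade gains 8 net, giving 650 at 36 m².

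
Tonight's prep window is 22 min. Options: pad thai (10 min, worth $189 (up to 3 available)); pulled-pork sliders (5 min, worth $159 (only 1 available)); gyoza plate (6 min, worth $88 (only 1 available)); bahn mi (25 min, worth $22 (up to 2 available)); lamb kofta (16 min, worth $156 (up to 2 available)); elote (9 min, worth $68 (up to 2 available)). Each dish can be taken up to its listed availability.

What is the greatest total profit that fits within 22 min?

436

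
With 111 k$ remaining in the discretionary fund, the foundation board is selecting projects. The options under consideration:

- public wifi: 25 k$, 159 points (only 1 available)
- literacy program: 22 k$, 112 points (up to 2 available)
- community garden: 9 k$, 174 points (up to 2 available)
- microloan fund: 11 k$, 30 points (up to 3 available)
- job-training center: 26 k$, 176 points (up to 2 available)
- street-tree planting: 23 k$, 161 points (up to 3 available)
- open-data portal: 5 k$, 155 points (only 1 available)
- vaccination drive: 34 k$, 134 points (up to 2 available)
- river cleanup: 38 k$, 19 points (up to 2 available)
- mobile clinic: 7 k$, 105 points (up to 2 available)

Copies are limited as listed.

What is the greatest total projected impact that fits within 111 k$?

1211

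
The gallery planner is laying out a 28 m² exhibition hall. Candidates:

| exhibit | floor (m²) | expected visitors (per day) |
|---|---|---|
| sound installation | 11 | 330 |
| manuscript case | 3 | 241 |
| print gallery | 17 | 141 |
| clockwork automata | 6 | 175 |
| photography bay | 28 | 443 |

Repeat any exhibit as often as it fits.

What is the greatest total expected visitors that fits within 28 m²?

2169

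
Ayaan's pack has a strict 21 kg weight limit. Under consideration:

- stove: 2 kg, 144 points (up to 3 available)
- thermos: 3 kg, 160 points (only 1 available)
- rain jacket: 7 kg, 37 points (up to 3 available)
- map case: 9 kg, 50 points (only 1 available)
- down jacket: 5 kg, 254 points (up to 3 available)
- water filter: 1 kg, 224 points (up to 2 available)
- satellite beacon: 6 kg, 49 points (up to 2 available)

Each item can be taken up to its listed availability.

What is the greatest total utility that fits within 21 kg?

1548

By utility per kg: water filter 224.00, stove 72.00, thermos 53.33, down jacket 50.80 lead.
Taking 3×stove + thermos + 2×down jacket + 2×water filter: 21 kg used, 1548 in utility.
No other feasible combination exceeds 1548.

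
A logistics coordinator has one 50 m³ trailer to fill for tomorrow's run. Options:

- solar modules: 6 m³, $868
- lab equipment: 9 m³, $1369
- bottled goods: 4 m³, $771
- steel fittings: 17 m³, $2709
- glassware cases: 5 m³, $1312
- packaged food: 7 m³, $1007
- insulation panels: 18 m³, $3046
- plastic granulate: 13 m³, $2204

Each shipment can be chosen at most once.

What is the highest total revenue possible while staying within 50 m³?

Greedy by ratio would take lab equipment + bottled goods + glassware cases + insulation panels + plastic granulate: 49 m³ used, total 8702.
Dropping lab equipment and plastic granulate frees 22 m³; slotting in solar modules + steel fittings (23 m³) lifts the total to 8706 at 50 m³.
Next best is lab equipment + bottled goods + glassware cases + insulation panels + plastic granulate at 8702 (49 m³) — short by 4.

8706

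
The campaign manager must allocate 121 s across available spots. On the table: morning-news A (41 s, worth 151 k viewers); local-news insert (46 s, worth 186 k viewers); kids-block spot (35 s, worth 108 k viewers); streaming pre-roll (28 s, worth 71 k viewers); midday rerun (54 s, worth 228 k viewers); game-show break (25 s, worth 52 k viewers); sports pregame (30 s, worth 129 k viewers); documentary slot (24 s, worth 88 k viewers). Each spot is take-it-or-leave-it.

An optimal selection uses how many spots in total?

Optimal total is 467.
morning-news A + midday rerun + documentary slot hits 467 at 119 s.
Every optimal selection uses 3 spots.

3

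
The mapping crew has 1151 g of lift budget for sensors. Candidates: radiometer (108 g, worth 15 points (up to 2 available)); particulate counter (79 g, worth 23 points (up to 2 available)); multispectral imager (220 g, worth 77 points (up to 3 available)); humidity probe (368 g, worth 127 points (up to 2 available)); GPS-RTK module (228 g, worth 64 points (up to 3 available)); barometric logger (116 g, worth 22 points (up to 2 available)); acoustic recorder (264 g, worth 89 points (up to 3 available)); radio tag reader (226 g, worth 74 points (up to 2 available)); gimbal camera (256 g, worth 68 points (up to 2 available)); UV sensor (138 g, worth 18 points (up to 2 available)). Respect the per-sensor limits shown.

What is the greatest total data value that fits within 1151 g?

Density check — multispectral imager 0.35, humidity probe 0.35, acoustic recorder 0.34, radio tag reader 0.33 are the best per g.
Taking the top-ratio sensors first gives particulate counter + 3×multispectral imager + humidity probe for 381 (1107 g).
Replace particulate counter and humidity probe with acoustic recorder + radio tag reader: the trade gains 13 net, giving 394 at 1150 g.
Nothing else within 1151 g beats 394.

394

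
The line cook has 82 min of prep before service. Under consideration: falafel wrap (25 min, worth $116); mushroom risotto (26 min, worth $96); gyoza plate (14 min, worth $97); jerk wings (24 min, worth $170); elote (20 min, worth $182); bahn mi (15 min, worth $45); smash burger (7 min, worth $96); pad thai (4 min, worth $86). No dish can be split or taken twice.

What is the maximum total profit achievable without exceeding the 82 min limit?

650

Density check — pad thai 21.50, smash burger 13.71, elote 9.10 are the best per min.
A density-first pass picks gyoza plate + jerk wings + elote + smash burger + pad thai — 631 at 69 min.
Replace gyoza plate with falafel wrap: the trade gains 19 net, giving 650 at 80 min.
No other feasible combination exceeds 650.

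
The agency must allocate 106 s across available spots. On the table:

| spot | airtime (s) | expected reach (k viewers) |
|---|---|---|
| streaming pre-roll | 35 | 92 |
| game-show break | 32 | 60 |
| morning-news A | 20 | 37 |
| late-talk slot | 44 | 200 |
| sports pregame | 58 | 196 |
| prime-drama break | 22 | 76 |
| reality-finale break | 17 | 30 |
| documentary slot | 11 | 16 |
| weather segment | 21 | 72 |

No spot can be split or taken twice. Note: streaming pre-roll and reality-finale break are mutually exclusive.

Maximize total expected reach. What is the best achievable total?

A density-first pass picks late-talk slot + prime-drama break + reality-finale break + weather segment — 378 at 104 s.
Replace prime-drama break and reality-finale break and weather segment with sports pregame: the trade gains 18 net, giving 396 at 102 s.
An exhaustive check of the 512 subsets confirms 396.

396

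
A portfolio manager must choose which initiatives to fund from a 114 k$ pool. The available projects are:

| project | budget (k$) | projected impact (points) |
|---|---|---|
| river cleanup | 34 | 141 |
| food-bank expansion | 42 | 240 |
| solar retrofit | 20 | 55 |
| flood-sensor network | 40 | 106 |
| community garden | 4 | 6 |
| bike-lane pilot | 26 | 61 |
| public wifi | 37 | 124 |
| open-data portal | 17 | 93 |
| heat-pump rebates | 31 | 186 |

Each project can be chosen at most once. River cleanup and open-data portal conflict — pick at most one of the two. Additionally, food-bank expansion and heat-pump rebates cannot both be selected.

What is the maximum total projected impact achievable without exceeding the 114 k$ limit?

Best packing: river cleanup + food-bank expansion + public wifi — 113 k$, 505 total.

505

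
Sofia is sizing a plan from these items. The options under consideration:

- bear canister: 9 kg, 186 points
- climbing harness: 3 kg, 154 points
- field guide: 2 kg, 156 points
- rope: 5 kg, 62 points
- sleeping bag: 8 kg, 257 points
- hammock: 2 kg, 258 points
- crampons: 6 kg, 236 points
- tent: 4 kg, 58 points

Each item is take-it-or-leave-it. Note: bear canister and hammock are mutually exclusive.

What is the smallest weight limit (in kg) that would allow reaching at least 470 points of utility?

Need the lightest bundle worth ≥ 470.
climbing harness + field guide + hammock reaches 568 using 7 kg.
Any bundle with less than 7 kg falls short of 470.

7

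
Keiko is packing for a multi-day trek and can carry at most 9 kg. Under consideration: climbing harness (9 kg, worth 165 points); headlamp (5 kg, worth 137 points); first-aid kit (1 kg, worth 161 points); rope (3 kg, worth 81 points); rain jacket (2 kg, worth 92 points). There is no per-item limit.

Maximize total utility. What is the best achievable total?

9×first-aid kit uses 9 of the 9 kg and totals 1449.
Nothing else within 9 kg beats 1449.

1449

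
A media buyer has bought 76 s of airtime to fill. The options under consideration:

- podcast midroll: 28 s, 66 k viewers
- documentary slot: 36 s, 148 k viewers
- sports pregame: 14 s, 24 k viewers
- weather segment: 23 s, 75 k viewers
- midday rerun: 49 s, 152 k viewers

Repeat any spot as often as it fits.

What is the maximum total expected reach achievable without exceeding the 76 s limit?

Best packing: 2×documentary slot — 72 s, 296 total.
The spare 4 s is too small for any remaining spot, and no exchange beats 296.

296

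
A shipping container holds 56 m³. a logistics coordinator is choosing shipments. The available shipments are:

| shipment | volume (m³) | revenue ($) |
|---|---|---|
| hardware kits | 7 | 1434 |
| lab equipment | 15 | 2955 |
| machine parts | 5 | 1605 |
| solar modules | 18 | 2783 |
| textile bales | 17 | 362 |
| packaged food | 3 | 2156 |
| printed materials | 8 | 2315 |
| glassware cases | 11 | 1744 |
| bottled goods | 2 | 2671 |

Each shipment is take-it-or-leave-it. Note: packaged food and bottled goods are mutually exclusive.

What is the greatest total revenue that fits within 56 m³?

Hardware kits + lab equipment + machine parts + solar modules + printed materials + bottled goods uses 55 of the 56 m³ and totals 13763.
Every other selection either busts 56 m³ or breaks a pairing rule or fails to beat 13763.

13763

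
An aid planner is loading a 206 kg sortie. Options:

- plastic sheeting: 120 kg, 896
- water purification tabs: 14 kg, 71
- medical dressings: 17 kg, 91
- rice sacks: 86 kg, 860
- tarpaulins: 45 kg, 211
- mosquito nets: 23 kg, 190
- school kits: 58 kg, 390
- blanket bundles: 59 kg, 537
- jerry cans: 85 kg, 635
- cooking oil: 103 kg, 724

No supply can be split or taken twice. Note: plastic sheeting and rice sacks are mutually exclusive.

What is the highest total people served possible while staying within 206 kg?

1787

Filling by ratio: water purification tabs + medical dressings + rice sacks + mosquito nets + blanket bundles for 1749, with 7 kg left unused.
The 54 kg tied up in water purification tabs and medical dressings and mosquito nets is better spent on school kits — total rises to 1787 (203 kg).
Every other selection either busts 206 kg or breaks a pairing rule or fails to beat 1787.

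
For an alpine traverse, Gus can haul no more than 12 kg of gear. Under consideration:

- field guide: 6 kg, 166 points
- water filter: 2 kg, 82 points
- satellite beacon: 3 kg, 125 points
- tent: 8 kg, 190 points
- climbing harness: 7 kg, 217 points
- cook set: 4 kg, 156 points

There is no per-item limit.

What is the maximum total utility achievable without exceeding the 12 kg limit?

500

Taking 4×satellite beacon: 12 kg used, 500 in utility.
Every other selection either busts 12 kg or fails to beat 500.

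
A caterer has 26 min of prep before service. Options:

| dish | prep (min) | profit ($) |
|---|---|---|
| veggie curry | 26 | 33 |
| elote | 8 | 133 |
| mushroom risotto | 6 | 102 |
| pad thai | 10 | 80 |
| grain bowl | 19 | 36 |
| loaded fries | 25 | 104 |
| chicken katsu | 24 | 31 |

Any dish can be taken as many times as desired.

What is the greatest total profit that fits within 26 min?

439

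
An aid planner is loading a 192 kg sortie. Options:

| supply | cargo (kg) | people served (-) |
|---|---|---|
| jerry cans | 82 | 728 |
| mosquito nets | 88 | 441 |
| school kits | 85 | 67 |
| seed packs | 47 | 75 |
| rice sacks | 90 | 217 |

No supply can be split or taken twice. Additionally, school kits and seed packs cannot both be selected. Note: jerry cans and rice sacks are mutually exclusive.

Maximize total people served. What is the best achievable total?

1169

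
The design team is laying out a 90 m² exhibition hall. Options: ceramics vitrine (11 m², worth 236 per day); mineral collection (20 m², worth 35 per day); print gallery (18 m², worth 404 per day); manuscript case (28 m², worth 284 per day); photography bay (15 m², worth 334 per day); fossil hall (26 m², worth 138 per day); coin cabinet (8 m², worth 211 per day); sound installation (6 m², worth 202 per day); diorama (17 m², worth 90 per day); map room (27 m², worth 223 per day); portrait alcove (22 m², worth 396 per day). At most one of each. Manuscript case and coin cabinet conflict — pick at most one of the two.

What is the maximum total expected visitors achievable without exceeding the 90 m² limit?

1783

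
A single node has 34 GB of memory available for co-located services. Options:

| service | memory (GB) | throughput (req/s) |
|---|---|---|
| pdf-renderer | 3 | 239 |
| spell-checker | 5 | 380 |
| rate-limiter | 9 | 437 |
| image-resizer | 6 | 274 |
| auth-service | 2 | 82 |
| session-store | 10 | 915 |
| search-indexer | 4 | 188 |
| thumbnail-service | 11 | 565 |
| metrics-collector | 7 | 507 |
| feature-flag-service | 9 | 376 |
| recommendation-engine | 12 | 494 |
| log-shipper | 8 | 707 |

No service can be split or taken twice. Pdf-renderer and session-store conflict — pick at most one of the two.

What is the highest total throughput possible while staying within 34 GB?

Density check — session-store 91.50, log-shipper 88.38, pdf-renderer 79.67 are the best per GB.
Spell-checker + session-store + search-indexer + metrics-collector + log-shipper uses 34 of the 34 GB and totals 2697.
Next best is spell-checker + auth-service + session-store + metrics-collector + log-shipper at 2591 (32 GB) — short by 106.

2697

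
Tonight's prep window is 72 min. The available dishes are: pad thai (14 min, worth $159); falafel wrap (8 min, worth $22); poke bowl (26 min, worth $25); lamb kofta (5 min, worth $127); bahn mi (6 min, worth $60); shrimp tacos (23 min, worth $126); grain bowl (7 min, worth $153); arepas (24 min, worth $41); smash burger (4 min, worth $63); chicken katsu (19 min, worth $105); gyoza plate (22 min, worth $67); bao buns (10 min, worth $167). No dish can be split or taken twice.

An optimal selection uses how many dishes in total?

Best achievable profit is 855.
pad thai + lamb kofta + bahn mi + shrimp tacos + grain bowl + smash burger + bao buns hits 855 at 69 min.
Every optimal selection uses 7 dishes.

7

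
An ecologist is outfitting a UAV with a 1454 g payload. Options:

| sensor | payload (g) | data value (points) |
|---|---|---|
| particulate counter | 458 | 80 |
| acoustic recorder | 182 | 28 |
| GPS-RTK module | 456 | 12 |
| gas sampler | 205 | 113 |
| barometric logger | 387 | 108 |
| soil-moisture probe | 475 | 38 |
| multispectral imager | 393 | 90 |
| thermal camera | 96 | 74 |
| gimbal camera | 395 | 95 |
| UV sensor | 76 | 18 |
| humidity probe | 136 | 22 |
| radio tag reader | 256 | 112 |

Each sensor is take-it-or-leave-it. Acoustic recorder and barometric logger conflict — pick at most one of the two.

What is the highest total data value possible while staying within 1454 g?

520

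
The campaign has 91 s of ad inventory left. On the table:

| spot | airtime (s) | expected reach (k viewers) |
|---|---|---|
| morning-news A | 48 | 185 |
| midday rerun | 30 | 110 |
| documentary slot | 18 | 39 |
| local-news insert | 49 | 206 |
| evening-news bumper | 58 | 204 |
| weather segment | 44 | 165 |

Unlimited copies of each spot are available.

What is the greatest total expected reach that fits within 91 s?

330

The ratio heuristic lands on midday rerun + local-news insert (316) but leaves 12 s idle.
The 49 s tied up in local-news insert is better spent on 2×midday rerun — total rises to 330 (90 s).
No other feasible combination exceeds 330.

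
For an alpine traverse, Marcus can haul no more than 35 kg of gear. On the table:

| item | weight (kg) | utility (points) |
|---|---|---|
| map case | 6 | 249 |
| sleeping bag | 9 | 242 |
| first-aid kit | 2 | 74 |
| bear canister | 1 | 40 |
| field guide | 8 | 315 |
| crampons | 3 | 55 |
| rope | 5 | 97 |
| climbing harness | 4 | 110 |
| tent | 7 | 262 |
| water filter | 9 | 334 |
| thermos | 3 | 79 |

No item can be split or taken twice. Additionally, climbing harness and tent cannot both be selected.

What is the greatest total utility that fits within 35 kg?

1313

The ratio heuristic lands on map case + first-aid kit + bear canister + field guide + tent + water filter (1274) but leaves 2 kg idle.
The 1 kg tied up in bear canister is better spent on thermos — total rises to 1313 (35 kg).
An exhaustive check of the 2048 subsets confirms 1313.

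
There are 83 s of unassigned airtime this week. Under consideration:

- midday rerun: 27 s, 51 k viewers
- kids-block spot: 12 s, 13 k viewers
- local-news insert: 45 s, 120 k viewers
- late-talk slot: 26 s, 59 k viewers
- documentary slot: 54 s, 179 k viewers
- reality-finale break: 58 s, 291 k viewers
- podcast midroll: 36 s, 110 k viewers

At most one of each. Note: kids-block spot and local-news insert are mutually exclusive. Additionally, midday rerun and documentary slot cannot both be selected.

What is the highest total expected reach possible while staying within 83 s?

By expected reach per s: reality-finale break 5.02, documentary slot 3.31, podcast midroll 3.06 lead.
Best packing: kids-block spot + reality-finale break — 70 s, 304 total.
The spare 13 s is too small for any remaining spot, and no feasible exchange beats 304.

304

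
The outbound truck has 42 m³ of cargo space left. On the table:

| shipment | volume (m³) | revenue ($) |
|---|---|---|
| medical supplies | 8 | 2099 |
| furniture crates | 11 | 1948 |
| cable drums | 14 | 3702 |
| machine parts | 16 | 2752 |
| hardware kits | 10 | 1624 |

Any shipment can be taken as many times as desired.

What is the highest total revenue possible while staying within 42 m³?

By revenue per m³: cable drums 264.43, medical supplies 262.38, furniture crates 177.09, machine parts 172.00 lead.
Best packing: 3×cable drums — 42 m³, 11106 total.

11106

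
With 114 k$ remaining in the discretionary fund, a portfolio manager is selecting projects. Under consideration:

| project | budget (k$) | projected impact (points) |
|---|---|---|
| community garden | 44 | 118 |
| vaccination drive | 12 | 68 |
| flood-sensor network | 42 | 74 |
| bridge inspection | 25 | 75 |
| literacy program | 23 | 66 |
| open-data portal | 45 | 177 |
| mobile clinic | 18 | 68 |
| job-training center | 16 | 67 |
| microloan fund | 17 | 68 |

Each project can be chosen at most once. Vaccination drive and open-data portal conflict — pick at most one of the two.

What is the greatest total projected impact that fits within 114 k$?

Density check — vaccination drive 5.67, job-training center 4.19, microloan fund 4.00 are the best per k$.
Best packing: vaccination drive + bridge inspection + literacy program + mobile clinic + job-training center + microloan fund — 111 k$, 412 total.
The closest alternative, community garden + vaccination drive + bridge inspection + job-training center + microloan fund, reaches only 396.

412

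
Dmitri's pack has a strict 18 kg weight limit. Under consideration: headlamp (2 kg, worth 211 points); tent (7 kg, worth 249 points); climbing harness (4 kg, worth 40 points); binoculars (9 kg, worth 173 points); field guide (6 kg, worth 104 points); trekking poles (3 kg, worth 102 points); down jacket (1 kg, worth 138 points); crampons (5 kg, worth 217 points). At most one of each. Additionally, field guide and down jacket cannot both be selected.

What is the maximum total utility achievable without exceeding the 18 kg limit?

Headlamp + tent + trekking poles + down jacket + crampons uses 18 of the 18 kg and totals 917.
Runner-up headlamp + tent + down jacket + crampons tops out at 815.

917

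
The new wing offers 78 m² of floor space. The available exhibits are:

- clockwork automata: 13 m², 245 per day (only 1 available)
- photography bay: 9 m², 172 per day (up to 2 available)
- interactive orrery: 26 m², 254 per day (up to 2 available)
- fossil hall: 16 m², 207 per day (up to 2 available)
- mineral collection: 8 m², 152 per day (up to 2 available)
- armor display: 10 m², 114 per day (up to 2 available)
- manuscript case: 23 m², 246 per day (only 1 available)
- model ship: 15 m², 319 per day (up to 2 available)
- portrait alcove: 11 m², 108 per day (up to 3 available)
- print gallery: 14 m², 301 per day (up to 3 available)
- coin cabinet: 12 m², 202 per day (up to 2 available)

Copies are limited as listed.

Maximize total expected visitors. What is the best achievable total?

1619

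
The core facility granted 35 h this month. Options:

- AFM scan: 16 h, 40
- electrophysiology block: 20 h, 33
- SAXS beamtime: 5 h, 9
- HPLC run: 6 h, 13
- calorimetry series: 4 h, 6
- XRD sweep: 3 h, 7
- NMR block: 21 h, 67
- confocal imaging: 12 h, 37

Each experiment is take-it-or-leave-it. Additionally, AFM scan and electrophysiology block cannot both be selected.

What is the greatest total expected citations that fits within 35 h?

Taking NMR block + confocal imaging: 33 h used, 104 in expected citations.
Next best is SAXS beamtime + HPLC run + XRD sweep + NMR block at 96 (35 h) — short by 8.

104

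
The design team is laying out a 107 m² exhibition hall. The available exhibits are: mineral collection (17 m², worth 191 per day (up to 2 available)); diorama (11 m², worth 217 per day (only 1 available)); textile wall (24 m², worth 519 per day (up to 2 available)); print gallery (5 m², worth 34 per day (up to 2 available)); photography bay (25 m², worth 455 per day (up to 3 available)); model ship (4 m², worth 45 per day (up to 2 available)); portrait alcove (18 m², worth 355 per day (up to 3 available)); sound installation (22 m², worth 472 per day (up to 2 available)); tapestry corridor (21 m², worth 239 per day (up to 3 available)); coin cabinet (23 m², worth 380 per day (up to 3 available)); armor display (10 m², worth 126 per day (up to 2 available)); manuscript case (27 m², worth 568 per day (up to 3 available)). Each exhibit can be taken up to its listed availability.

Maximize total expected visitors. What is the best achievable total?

Greedy by ratio would take diorama + 2×textile wall + model ship + 2×sound installation: 107 m² used, total 2244.
The 28 m² tied up in textile wall and model ship is better spent on manuscript case — total rises to 2248 (106 m²).

2248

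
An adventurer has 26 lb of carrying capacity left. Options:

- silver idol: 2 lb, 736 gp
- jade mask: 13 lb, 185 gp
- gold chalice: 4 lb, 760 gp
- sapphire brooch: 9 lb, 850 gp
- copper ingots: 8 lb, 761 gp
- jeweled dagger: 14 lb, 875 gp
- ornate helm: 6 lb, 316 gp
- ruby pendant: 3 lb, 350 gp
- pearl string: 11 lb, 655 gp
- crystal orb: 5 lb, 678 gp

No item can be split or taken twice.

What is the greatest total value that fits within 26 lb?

3457

Density check — silver idol 368.00, gold chalice 190.00, crystal orb 135.60 are the best per lb.
Greedy by ratio would take silver idol + gold chalice + copper ingots + ruby pendant + crystal orb: 22 lb used, total 3285.
Replace crystal orb with sapphire brooch: the trade gains 172 net, giving 3457 at 26 lb.
Next best is silver idol + gold chalice + sapphire brooch + ruby pendant + crystal orb at 3374 (23 lb) — short by 83.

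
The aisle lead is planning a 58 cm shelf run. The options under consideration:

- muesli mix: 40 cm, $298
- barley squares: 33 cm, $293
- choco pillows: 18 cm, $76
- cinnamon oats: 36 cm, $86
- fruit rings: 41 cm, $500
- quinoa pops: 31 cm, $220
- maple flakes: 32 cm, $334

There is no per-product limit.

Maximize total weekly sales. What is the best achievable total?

500

Taking fruit rings: 41 cm used, 500 in weekly sales.
The spare 17 cm is too small for any remaining product, and no exchange beats 500.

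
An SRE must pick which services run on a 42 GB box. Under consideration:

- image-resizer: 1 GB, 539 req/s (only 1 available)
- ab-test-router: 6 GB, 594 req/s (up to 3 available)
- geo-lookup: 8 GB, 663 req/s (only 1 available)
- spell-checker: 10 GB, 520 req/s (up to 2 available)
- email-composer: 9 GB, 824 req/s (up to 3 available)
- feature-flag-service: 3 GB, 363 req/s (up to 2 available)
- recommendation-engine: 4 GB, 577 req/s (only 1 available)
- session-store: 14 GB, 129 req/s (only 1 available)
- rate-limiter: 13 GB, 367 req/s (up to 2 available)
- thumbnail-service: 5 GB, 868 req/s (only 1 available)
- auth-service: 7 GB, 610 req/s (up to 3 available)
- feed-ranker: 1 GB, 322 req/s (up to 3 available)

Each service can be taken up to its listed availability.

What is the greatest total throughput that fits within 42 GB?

5758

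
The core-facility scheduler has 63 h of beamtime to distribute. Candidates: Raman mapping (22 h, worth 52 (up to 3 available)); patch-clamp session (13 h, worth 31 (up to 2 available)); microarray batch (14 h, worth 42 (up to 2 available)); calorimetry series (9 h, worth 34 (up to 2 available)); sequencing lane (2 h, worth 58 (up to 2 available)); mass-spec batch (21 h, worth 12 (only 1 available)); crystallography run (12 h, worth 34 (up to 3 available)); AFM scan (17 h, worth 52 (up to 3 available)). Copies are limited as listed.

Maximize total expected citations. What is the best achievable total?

304

Ranking by ratio (expected citations/h): sequencing lane 29.00, calorimetry series 3.78, AFM scan 3.06, microarray batch 3.00.
Filling by ratio: 2×calorimetry series + 2×sequencing lane + 2×AFM scan for 288, with 7 h left unused.
Dropping AFM scan frees 17 h; slotting in 2×crystallography run (24 h) lifts the total to 304 at 63 h.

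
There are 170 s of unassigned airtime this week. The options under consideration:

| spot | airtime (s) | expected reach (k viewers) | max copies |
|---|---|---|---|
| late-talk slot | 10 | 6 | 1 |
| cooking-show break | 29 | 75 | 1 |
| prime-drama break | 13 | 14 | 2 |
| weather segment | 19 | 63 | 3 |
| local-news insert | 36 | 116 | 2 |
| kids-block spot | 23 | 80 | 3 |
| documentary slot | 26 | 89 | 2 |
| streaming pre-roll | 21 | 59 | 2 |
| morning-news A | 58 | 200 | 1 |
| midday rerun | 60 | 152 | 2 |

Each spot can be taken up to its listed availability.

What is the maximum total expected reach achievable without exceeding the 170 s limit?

575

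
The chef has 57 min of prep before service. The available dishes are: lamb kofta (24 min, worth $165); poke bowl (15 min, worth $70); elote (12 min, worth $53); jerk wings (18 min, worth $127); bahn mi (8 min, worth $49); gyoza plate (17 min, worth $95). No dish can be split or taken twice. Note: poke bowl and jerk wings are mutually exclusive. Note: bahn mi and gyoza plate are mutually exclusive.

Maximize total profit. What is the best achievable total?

Filling by ratio: lamb kofta + jerk wings + bahn mi for 341, with 7 min left unused.
Dropping bahn mi frees 8 min; slotting in elote (12 min) lifts the total to 345 at 54 min.

345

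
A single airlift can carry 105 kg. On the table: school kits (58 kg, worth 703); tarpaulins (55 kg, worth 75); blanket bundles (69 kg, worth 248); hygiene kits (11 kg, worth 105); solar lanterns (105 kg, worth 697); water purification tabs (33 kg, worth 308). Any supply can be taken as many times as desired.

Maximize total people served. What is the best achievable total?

1123

The ratio ordering already packs tightly: school kits + 4×hygiene kits, 102 kg, 1123.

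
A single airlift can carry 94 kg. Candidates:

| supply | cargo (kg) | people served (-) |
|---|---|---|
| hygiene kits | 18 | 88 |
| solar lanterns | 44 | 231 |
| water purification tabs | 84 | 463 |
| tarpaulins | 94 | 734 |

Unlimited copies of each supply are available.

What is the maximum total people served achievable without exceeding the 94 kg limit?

Ranking by ratio (people served/kg): tarpaulins 7.81, water purification tabs 5.51, solar lanterns 5.25.
Taking tarpaulins: 94 kg used, 734 in people served.
Every other selection either busts 94 kg or fails to beat 734.

734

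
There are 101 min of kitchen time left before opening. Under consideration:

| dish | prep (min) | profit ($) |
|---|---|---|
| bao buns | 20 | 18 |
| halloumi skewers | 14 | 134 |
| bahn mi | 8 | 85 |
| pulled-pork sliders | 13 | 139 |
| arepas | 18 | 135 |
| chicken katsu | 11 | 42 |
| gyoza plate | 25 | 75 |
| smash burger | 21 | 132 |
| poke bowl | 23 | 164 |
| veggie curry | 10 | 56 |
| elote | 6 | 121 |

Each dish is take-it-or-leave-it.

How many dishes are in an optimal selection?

8

Best achievable profit is 844.
For example halloumi skewers + bahn mi + pulled-pork sliders + arepas + chicken katsu + smash burger + veggie curry + elote achieves it, using 101 min.
Any selection reaching 844 contains exactly 8 dishes.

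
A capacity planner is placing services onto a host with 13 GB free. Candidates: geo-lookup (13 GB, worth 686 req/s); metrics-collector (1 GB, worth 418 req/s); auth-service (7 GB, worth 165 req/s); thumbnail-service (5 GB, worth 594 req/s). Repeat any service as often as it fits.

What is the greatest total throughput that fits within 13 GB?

5434

Density check — metrics-collector 418.00, thumbnail-service 118.80, geo-lookup 52.77 are the best per GB.
Best packing: 13×metrics-collector — 13 GB, 5434 total.
Nothing else within 13 GB beats 5434.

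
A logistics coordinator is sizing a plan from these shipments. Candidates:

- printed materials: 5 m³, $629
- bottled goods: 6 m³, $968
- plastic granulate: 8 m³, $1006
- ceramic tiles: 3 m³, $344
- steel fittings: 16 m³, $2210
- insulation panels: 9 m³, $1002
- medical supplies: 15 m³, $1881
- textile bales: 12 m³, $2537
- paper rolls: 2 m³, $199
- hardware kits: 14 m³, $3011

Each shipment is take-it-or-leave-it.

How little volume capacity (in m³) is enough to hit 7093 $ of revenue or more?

Look for the lowest-volume combination reaching 7093.
printed materials + bottled goods + textile bales + hardware kits reaches 7145 using 37 m³.
No combination under 37 m³ hits 7093.

37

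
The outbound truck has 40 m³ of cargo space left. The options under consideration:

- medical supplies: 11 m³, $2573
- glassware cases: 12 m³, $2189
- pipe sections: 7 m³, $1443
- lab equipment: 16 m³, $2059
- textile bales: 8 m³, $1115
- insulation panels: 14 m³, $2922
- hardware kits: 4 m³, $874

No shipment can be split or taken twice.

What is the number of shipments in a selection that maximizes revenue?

Optimal total is 8053.
medical supplies + pipe sections + textile bales + insulation panels hits 8053 at 40 m³.
All optima have 4 shipments.

4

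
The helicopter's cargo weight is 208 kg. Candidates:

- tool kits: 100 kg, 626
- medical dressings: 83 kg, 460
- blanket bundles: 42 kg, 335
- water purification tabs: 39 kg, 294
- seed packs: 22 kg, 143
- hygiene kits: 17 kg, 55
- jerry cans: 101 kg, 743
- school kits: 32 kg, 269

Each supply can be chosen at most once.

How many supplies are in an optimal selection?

The maximum people served within 208 kg is 1515.
For example blanket bundles + water purification tabs + seed packs + jerry cans achieves it, using 204 kg.
Any selection reaching 1515 contains exactly 4 supplies.

4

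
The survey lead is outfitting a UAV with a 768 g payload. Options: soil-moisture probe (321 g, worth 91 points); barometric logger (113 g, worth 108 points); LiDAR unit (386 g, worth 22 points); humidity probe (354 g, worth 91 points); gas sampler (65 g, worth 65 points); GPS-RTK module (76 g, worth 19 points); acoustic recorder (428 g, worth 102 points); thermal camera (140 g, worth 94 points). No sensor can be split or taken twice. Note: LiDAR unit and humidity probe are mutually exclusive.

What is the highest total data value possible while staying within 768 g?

377

Density check — gas sampler 1.00, barometric logger 0.96, thermal camera 0.67 are the best per g.
The ratio ordering already packs tightly: soil-moisture probe + barometric logger + gas sampler + GPS-RTK module + thermal camera, 715 g, 377.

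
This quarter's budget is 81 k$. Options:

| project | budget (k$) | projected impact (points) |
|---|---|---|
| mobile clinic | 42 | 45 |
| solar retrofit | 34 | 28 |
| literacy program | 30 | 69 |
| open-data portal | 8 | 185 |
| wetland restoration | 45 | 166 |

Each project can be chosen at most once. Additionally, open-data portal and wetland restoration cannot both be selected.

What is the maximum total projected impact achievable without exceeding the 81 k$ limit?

299

Ranking by ratio (projected impact/k$): open-data portal 23.12, wetland restoration 3.69, literacy program 2.30.
Best packing: mobile clinic + literacy program + open-data portal — 80 k$, 299 total.
Next best is solar retrofit + literacy program + open-data portal at 282 (72 k$) — short by 17.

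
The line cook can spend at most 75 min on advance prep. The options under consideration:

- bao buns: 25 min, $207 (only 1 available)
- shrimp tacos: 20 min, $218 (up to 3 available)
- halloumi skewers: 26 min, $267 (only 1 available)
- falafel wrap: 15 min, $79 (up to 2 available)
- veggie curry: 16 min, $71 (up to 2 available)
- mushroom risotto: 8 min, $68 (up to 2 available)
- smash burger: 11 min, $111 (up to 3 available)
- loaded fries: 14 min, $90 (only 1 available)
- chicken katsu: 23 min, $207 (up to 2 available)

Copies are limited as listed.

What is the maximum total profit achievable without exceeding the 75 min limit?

Filling by ratio: 3×shrimp tacos + smash burger for 765, with 4 min left unused.
Dropping shrimp tacos and smash burger frees 31 min; slotting in halloumi skewers + mushroom risotto (34 min) lifts the total to 771 at 74 min.
The spare 1 min is too small for any remaining dish, and no exchange beats 771.

771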